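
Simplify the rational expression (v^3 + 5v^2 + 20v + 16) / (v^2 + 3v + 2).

By polynomial division,
  v^3 + 5v^2 + 20v + 16 = (v + 2)(v^2 + 3v + 2) + (12v + 12)
  v^2 + 3v + 2 = ((1/12)v + 1/6)(12v + 12) + (0)
Last nonzero remainder: 12v + 12. Dividing through by 12 gives the monic gcd v + 1.
Cancel v + 1 from numerator and denominator to get the reduced form.

(v^2 + 4v + 16)/(v + 2)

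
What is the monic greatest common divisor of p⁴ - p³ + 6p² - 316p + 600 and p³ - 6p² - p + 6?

Repeated division with remainder:
  p⁴ - p³ + 6p² - 316p + 600 = (p + 5)(p³ - 6p² - p + 6) + (37p² - 317p + 570)
  p³ - 6p² - p + 6 = ((1/37)p + 95/1369)(37p² - 317p + 570) + ((7656/1369)p - 45936/1369)
  37p² - 317p + 570 = ((50653/7656)p - 130055/7656)((7656/1369)p - 45936/1369) + (0)
Last nonzero remainder: (7656/1369)p - 45936/1369. Dividing through by 7656/1369 gives the monic gcd p - 6.

p - 6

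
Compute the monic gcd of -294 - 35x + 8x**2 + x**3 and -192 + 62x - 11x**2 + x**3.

-6 + x

Euclidean algorithm in ℚ[x]:
  x**3 + 8x**2 - 35x - 294 = (x**3 - 11x**2 + 62x - 192) + (19x**2 - 97x - 102)
  x**3 - 11x**2 + 62x - 192 = ((1/19)x - 112/361)(19x**2 - 97x - 102) + ((13456/361)x - 80736/361)
  19x**2 - 97x - 102 = ((6859/13456)x + 6137/13456)((13456/361)x - 80736/361) + (0)
Last nonzero remainder: (13456/361)x - 80736/361. Dividing through by 13456/361 gives the monic gcd x - 6.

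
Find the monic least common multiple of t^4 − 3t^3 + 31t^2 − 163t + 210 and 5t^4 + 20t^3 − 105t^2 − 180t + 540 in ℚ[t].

t^6 + 6t^5 + 22t^4 + 62t^3 − 699t^2 − 1044t + 3780

Repeated division with remainder:
  t^4 − 3t^3 + 31t^2 − 163t + 210 = (1/5)(5t^4 + 20t^3 − 105t^2 − 180t + 540) + (−7t^3 + 52t^2 − 127t + 102)
  5t^4 + 20t^3 − 105t^2 − 180t + 540 = (−(5/7)t − 400/49)(−7t^3 + 52t^2 − 127t + 102) + ((11210/49)t^2 − (56050/49)t + 67260/49)
  −7t^3 + 52t^2 − 127t + 102 = (−(343/11210)t + 833/11210)((11210/49)t^2 − (56050/49)t + 67260/49) + (0)
Last nonzero remainder: (11210/49)t^2 − (56050/49)t + 67260/49. Dividing through by 11210/49 gives the monic gcd t^2 − 5t + 6.
Then lcm(f, g) = f·g / gcd(f, g); expanding and making the result monic gives the answer.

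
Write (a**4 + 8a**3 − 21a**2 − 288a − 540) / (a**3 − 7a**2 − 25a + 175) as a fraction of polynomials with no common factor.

(a**3 + 3a**2 − 36a − 108)/(a**2 − 12a + 35)

By polynomial division,
  a**4 + 8a**3 − 21a**2 − 288a − 540 = (a + 15)(a**3 − 7a**2 − 25a + 175) + (109a**2 − 88a − 3165)
  a**3 − 7a**2 − 25a + 175 = ((1/109)a − 675/11881)(109a**2 − 88a − 3165) + (−(11440/11881)a − 57200/11881)
  109a**2 − 88a − 3165 = (−(1295029/11440)a + 7520673/11440)(−(11440/11881)a − 57200/11881) + (0)
Last nonzero remainder: −(11440/11881)a − 57200/11881. Dividing through by −11440/11881 gives the monic gcd a + 5.
Cancel a + 5 from numerator and denominator to get the reduced form.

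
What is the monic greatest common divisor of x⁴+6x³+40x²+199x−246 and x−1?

Repeated division with remainder:
  x⁴+6x³+40x²+199x−246 = (x³+7x²+47x+246)(x−1) + (0)
The last nonzero remainder x−1 is already monic.

x−1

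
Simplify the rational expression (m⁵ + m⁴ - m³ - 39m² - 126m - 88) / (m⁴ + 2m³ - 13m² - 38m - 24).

Euclidean algorithm in ℚ[m]:
  m⁵ + m⁴ - m³ - 39m² - 126m - 88 = (m - 1)(m⁴ + 2m³ - 13m² - 38m - 24) + (14m³ - 14m² - 140m - 112)
  m⁴ + 2m³ - 13m² - 38m - 24 = ((1/14)m + 3/14)(14m³ - 14m² - 140m - 112) + (0)
Last nonzero remainder: 14m³ - 14m² - 140m - 112. Dividing through by 14 gives the monic gcd m³ - m² - 10m - 8.
Cancel m³ - m² - 10m - 8 from numerator and denominator to get the reduced form.

(m² + 2m + 11)/(m + 3)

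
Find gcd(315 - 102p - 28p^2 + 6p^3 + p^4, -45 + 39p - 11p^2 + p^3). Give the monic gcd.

Euclidean algorithm in ℚ[p]:
  p^4 + 6p^3 - 28p^2 - 102p + 315 = (p + 17)(p^3 - 11p^2 + 39p - 45) + (120p^2 - 720p + 1080)
  p^3 - 11p^2 + 39p - 45 = ((1/120)p - 1/24)(120p^2 - 720p + 1080) + (0)
Last nonzero remainder: 120p^2 - 720p + 1080. Dividing through by 120 gives the monic gcd p^2 - 6p + 9.

9 - 6p + p^2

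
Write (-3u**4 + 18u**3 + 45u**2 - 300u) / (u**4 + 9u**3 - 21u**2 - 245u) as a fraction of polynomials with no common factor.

Euclidean algorithm in ℚ[u]:
  -3u**4 + 18u**3 + 45u**2 - 300u = (-3)(u**4 + 9u**3 - 21u**2 - 245u) + (45u**3 - 18u**2 - 1035u)
  u**4 + 9u**3 - 21u**2 - 245u = ((1/45)u + 47/225)(45u**3 - 18u**2 - 1035u) + ((144/25)u**2 - (144/5)u)
  45u**3 - 18u**2 - 1035u = ((125/16)u + 575/16)((144/25)u**2 - (144/5)u) + (0)
Last nonzero remainder: (144/25)u**2 - (144/5)u. Dividing through by 144/25 gives the monic gcd u**2 - 5u.
Cancel u**2 - 5u from numerator and denominator to get the reduced form.

(-3u**2 + 3u + 60)/(u**2 + 14u + 49)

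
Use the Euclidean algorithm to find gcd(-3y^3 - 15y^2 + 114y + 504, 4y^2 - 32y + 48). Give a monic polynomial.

y - 6

Repeated division with remainder:
  -3y^3 - 15y^2 + 114y + 504 = (-(3/4)y - 39/4)(4y^2 - 32y + 48) + (-162y + 972)
  4y^2 - 32y + 48 = (-(2/81)y + 4/81)(-162y + 972) + (0)
Last nonzero remainder: -162y + 972. Dividing through by -162 gives the monic gcd y - 6.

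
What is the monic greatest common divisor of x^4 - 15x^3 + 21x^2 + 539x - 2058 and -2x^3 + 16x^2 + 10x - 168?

x - 7

Repeated division with remainder:
  x^4 - 15x^3 + 21x^2 + 539x - 2058 = (-(1/2)x + 7/2)(-2x^3 + 16x^2 + 10x - 168) + (-30x^2 + 420x - 1470)
  -2x^3 + 16x^2 + 10x - 168 = ((1/15)x + 2/5)(-30x^2 + 420x - 1470) + (-60x + 420)
  -30x^2 + 420x - 1470 = ((1/2)x - 7/2)(-60x + 420) + (0)
Last nonzero remainder: -60x + 420. Dividing through by -60 gives the monic gcd x - 7.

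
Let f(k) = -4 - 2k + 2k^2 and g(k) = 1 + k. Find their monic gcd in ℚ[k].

1 + k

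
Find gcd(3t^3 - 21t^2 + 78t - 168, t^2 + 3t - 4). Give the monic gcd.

1

By polynomial division,
  3t^3 - 21t^2 + 78t - 168 = (3t - 30)(t^2 + 3t - 4) + (180t - 288)
  t^2 + 3t - 4 = ((1/180)t + 23/900)(180t - 288) + (84/25)
  180t - 288 = ((375/7)t - 600/7)(84/25) + (0)
The last nonzero remainder is the constant 84/25, so the polynomials are coprime and gcd = 1.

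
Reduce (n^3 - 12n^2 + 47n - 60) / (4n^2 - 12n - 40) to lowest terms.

(n^2 - 7n + 12)/(4n + 8)

Apply the Euclidean algorithm:
  n^3 - 12n^2 + 47n - 60 = ((1/4)n - 9/4)(4n^2 - 12n - 40) + (30n - 150)
  4n^2 - 12n - 40 = ((2/15)n + 4/15)(30n - 150) + (0)
Last nonzero remainder: 30n - 150. Dividing through by 30 gives the monic gcd n - 5.
Cancel n - 5 from numerator and denominator to get the reduced form.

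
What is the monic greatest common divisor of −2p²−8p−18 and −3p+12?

1

Repeated division with remainder:
  −2p²−8p−18 = ((2/3)p+16/3)(−3p+12) + (−82)
  −3p+12 = ((3/82)p−6/41)(−82) + (0)
The last nonzero remainder is the constant −82, so the polynomials are coprime and gcd = 1.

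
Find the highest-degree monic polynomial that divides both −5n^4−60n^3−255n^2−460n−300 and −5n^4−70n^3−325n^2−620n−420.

Repeated division with remainder:
  −5n^4−60n^3−255n^2−460n−300 = (−5n^4−70n^3−325n^2−620n−420) + (10n^3+70n^2+160n+120)
  −5n^4−70n^3−325n^2−620n−420 = (−(1/2)n−7/2)(10n^3+70n^2+160n+120) + (0)
Last nonzero remainder: 10n^3+70n^2+160n+120. Dividing through by 10 gives the monic gcd n^3+7n^2+16n+12.

n^3+7n^2+16n+12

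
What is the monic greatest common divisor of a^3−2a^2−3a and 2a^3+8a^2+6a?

By polynomial division,
  a^3−2a^2−3a = (1/2)(2a^3+8a^2+6a) + (−6a^2−6a)
  2a^3+8a^2+6a = (−(1/3)a−1)(−6a^2−6a) + (0)
Last nonzero remainder: −6a^2−6a. Dividing through by −6 gives the monic gcd a^2+a.

a^2+a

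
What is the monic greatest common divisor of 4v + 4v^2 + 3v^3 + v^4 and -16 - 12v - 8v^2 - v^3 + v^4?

4 + 4v + 3v^2 + v^3

Repeated division with remainder:
  v^4 + 3v^3 + 4v^2 + 4v = (v^4 - v^3 - 8v^2 - 12v - 16) + (4v^3 + 12v^2 + 16v + 16)
  v^4 - v^3 - 8v^2 - 12v - 16 = ((1/4)v - 1)(4v^3 + 12v^2 + 16v + 16) + (0)
Last nonzero remainder: 4v^3 + 12v^2 + 16v + 16. Dividing through by 4 gives the monic gcd v^3 + 3v^2 + 4v + 4.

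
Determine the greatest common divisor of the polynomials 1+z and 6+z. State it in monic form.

By polynomial division,
  z+1 = (z+6) + (-5)
  z+6 = (-(1/5)z-6/5)(-5) + (0)
The last nonzero remainder is the constant -5, so the polynomials are coprime and gcd = 1.

1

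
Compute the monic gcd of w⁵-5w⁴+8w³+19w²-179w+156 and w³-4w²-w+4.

w²-5w+4

Apply the Euclidean algorithm:
  w⁵-5w⁴+8w³+19w²-179w+156 = (w²-w+5)(w³-4w²-w+4) + (34w²-170w+136)
  w³-4w²-w+4 = ((1/34)w+1/34)(34w²-170w+136) + (0)
Last nonzero remainder: 34w²-170w+136. Dividing through by 34 gives the monic gcd w²-5w+4.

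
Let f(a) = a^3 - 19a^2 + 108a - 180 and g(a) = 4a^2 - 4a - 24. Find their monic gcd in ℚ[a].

Euclidean algorithm in ℚ[a]:
  a^3 - 19a^2 + 108a - 180 = ((1/4)a - 9/2)(4a^2 - 4a - 24) + (96a - 288)
  4a^2 - 4a - 24 = ((1/24)a + 1/12)(96a - 288) + (0)
Last nonzero remainder: 96a - 288. Dividing through by 96 gives the monic gcd a - 3.

a - 3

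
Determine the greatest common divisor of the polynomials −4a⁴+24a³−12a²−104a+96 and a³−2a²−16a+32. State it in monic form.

Repeated division with remainder:
  −4a⁴+24a³−12a²−104a+96 = (−4a+16)(a³−2a²−16a+32) + (−44a²+280a−416)
  a³−2a²−16a+32 = (−(1/44)a−12/121)(−44a²+280a−416) + ((280/121)a−1120/121)
  −44a²+280a−416 = (−(1331/70)a+1573/35)((280/121)a−1120/121) + (0)
Last nonzero remainder: (280/121)a−1120/121. Dividing through by 280/121 gives the monic gcd a−4.

a−4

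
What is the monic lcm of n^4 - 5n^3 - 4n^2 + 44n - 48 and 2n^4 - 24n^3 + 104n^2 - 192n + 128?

n^5 - 9n^4 + 16n^3 + 60n^2 - 224n + 192

By polynomial division,
  n^4 - 5n^3 - 4n^2 + 44n - 48 = (1/2)(2n^4 - 24n^3 + 104n^2 - 192n + 128) + (7n^3 - 56n^2 + 140n - 112)
  2n^4 - 24n^3 + 104n^2 - 192n + 128 = ((2/7)n - 8/7)(7n^3 - 56n^2 + 140n - 112) + (0)
Last nonzero remainder: 7n^3 - 56n^2 + 140n - 112. Dividing through by 7 gives the monic gcd n^3 - 8n^2 + 20n - 16.
Then lcm(f, g) = f·g / gcd(f, g); expanding and making the result monic gives the answer.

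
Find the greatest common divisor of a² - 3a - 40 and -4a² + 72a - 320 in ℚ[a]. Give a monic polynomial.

a - 8

By polynomial division,
  a² - 3a - 40 = (-1/4)(-4a² + 72a - 320) + (15a - 120)
  -4a² + 72a - 320 = (-(4/15)a + 8/3)(15a - 120) + (0)
Last nonzero remainder: 15a - 120. Dividing through by 15 gives the monic gcd a - 8.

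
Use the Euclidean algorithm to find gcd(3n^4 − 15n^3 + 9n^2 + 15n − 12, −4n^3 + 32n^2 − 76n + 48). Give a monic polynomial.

Repeated division with remainder:
  3n^4 − 15n^3 + 9n^2 + 15n − 12 = (−(3/4)n − 9/4)(−4n^3 + 32n^2 − 76n + 48) + (24n^2 − 120n + 96)
  −4n^3 + 32n^2 − 76n + 48 = (−(1/6)n + 1/2)(24n^2 − 120n + 96) + (0)
Last nonzero remainder: 24n^2 − 120n + 96. Dividing through by 24 gives the monic gcd n^2 − 5n + 4.

n^2 − 5n + 4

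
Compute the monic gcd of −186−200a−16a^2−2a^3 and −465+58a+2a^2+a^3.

93+7a+a^2

Repeated division with remainder:
  −2a^3−16a^2−200a−186 = (−2)(a^3+2a^2+58a−465) + (−12a^2−84a−1116)
  a^3+2a^2+58a−465 = (−(1/12)a+5/12)(−12a^2−84a−1116) + (0)
Last nonzero remainder: −12a^2−84a−1116. Dividing through by −12 gives the monic gcd a^2+7a+93.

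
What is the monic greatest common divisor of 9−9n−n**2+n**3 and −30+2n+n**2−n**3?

Apply the Euclidean algorithm:
  n**3−n**2−9n+9 = (−1)(−n**3+n**2+2n−30) + (−7n−21)
  −n**3+n**2+2n−30 = ((1/7)n**2−(4/7)n+10/7)(−7n−21) + (0)
Last nonzero remainder: −7n−21. Dividing through by −7 gives the monic gcd n+3.

3+n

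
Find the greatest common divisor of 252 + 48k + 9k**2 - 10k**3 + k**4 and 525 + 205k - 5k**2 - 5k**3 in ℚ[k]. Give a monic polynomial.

Apply the Euclidean algorithm:
  k**4 - 10k**3 + 9k**2 + 48k + 252 = (-(1/5)k + 11/5)(-5k**3 - 5k**2 + 205k + 525) + (61k**2 - 298k - 903)
  -5k**3 - 5k**2 + 205k + 525 = (-(5/61)k - 1795/3721)(61k**2 - 298k - 903) + (-(47520/3721)k + 332640/3721)
  61k**2 - 298k - 903 = (-(226981/47520)k - 160003/15840)(-(47520/3721)k + 332640/3721) + (0)
Last nonzero remainder: -(47520/3721)k + 332640/3721. Dividing through by -47520/3721 gives the monic gcd k - 7.

-7 + k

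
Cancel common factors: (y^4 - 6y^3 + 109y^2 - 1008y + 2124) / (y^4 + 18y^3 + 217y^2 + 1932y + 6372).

(y^2 - 9y + 18)/(y^2 + 15y + 54)

Apply the Euclidean algorithm:
  y^4 - 6y^3 + 109y^2 - 1008y + 2124 = (y^4 + 18y^3 + 217y^2 + 1932y + 6372) + (-24y^3 - 108y^2 - 2940y - 4248)
  y^4 + 18y^3 + 217y^2 + 1932y + 6372 = (-(1/24)y - 9/16)(-24y^3 - 108y^2 - 2940y - 4248) + ((135/4)y^2 + (405/4)y + 7965/2)
  -24y^3 - 108y^2 - 2940y - 4248 = (-(32/45)y - 16/15)((135/4)y^2 + (405/4)y + 7965/2) + (0)
Last nonzero remainder: (135/4)y^2 + (405/4)y + 7965/2. Dividing through by 135/4 gives the monic gcd y^2 + 3y + 118.
Cancel y^2 + 3y + 118 from numerator and denominator to get the reduced form.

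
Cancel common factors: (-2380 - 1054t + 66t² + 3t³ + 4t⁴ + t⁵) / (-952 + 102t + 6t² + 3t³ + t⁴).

(-10 - 3t + t²)/(-4 + t)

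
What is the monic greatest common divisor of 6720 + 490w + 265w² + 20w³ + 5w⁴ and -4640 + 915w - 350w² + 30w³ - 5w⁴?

Apply the Euclidean algorithm:
  5w⁴ + 20w³ + 265w² + 490w + 6720 = (-1)(-5w⁴ + 30w³ - 350w² + 915w - 4640) + (50w³ - 85w² + 1405w + 2080)
  -5w⁴ + 30w³ - 350w² + 915w - 4640 = (-(1/10)w + 43/100)(50w³ - 85w² + 1405w + 2080) + (-(3459/20)w² + (10377/20)w - 27672/5)
  50w³ - 85w² + 1405w + 2080 = (-(1000/3459)w - 1300/3459)(-(3459/20)w² + (10377/20)w - 27672/5) + (0)
Last nonzero remainder: -(3459/20)w² + (10377/20)w - 27672/5. Dividing through by -3459/20 gives the monic gcd w² - 3w + 32.

32 - 3w + w²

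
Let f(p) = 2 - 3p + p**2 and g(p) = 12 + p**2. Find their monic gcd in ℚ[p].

Apply the Euclidean algorithm:
  p**2 - 3p + 2 = (p**2 + 12) + (-3p - 10)
  p**2 + 12 = (-(1/3)p + 10/9)(-3p - 10) + (208/9)
  -3p - 10 = (-(27/208)p - 45/104)(208/9) + (0)
The last nonzero remainder is the constant 208/9, so the polynomials are coprime and gcd = 1.

1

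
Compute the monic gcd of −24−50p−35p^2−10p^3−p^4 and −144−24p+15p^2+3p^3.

4+p

Apply the Euclidean algorithm:
  −p^4−10p^3−35p^2−50p−24 = (−(1/3)p−5/3)(3p^3+15p^2−24p−144) + (−18p^2−138p−264)
  3p^3+15p^2−24p−144 = (−(1/6)p+4/9)(−18p^2−138p−264) + (−(20/3)p−80/3)
  −18p^2−138p−264 = ((27/10)p+99/10)(−(20/3)p−80/3) + (0)
Last nonzero remainder: −(20/3)p−80/3. Dividing through by −20/3 gives the monic gcd p+4.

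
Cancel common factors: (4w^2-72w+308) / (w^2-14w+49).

Euclidean algorithm in ℚ[w]:
  4w^2-72w+308 = (4)(w^2-14w+49) + (-16w+112)
  w^2-14w+49 = (-(1/16)w+7/16)(-16w+112) + (0)
Last nonzero remainder: -16w+112. Dividing through by -16 gives the monic gcd w-7.
Cancel w-7 from numerator and denominator to get the reduced form.

(4w-44)/(w-7)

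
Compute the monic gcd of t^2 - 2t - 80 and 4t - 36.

1

Repeated division with remainder:
  t^2 - 2t - 80 = ((1/4)t + 7/4)(4t - 36) + (-17)
  4t - 36 = (-(4/17)t + 36/17)(-17) + (0)
The last nonzero remainder is the constant -17, so the polynomials are coprime and gcd = 1.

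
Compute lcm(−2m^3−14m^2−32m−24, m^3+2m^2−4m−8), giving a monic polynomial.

m^4+5m^3+2m^2−20m−24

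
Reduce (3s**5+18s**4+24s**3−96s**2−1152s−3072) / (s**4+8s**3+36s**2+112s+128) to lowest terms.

(3s**2−48)/(s+2)

Apply the Euclidean algorithm:
  3s**5+18s**4+24s**3−96s**2−1152s−3072 = (3s−6)(s**4+8s**3+36s**2+112s+128) + (−36s**3−216s**2−864s−2304)
  s**4+8s**3+36s**2+112s+128 = (−(1/36)s−1/18)(−36s**3−216s**2−864s−2304) + (0)
Last nonzero remainder: −36s**3−216s**2−864s−2304. Dividing through by −36 gives the monic gcd s**3+6s**2+24s+64.
Cancel s**3+6s**2+24s+64 from numerator and denominator to get the reduced form.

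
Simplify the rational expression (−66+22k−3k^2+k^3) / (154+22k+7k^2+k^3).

(−3+k)/(7+k)

By polynomial division,
  k^3−3k^2+22k−66 = (k^3+7k^2+22k+154) + (−10k^2−220)
  k^3+7k^2+22k+154 = (−(1/10)k−7/10)(−10k^2−220) + (0)
Last nonzero remainder: −10k^2−220. Dividing through by −10 gives the monic gcd k^2+22.
Cancel k^2+22 from numerator and denominator to get the reduced form.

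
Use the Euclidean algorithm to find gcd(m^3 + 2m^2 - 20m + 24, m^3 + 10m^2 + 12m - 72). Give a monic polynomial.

m^2 + 4m - 12

Repeated division with remainder:
  m^3 + 2m^2 - 20m + 24 = (m^3 + 10m^2 + 12m - 72) + (-8m^2 - 32m + 96)
  m^3 + 10m^2 + 12m - 72 = (-(1/8)m - 3/4)(-8m^2 - 32m + 96) + (0)
Last nonzero remainder: -8m^2 - 32m + 96. Dividing through by -8 gives the monic gcd m^2 + 4m - 12.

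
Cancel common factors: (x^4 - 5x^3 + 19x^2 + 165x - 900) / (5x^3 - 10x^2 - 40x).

By polynomial division,
  x^4 - 5x^3 + 19x^2 + 165x - 900 = ((1/5)x - 3/5)(5x^3 - 10x^2 - 40x) + (21x^2 + 141x - 900)
  5x^3 - 10x^2 - 40x = ((5/21)x - 305/147)(21x^2 + 141x - 900) + ((22875/49)x - 91500/49)
  21x^2 + 141x - 900 = ((343/7625)x + 147/305)((22875/49)x - 91500/49) + (0)
Last nonzero remainder: (22875/49)x - 91500/49. Dividing through by 22875/49 gives the monic gcd x - 4.
Cancel x - 4 from numerator and denominator to get the reduced form.

(x^3 - x^2 + 15x + 225)/(5x^2 + 10x)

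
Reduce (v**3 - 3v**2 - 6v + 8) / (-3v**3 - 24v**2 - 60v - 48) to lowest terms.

(-v**2 + 5v - 4)/(3v**2 + 18v + 24)

Apply the Euclidean algorithm:
  v**3 - 3v**2 - 6v + 8 = (-1/3)(-3v**3 - 24v**2 - 60v - 48) + (-11v**2 - 26v - 8)
  -3v**3 - 24v**2 - 60v - 48 = ((3/11)v + 186/121)(-11v**2 - 26v - 8) + (-(2160/121)v - 4320/121)
  -11v**2 - 26v - 8 = ((1331/2160)v + 121/540)(-(2160/121)v - 4320/121) + (0)
Last nonzero remainder: -(2160/121)v - 4320/121. Dividing through by -2160/121 gives the monic gcd v + 2.
Cancel v + 2 from numerator and denominator to get the reduced form.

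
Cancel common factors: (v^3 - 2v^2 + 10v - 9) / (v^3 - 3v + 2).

(v^2 - v + 9)/(v^2 + v - 2)

By polynomial division,
  v^3 - 2v^2 + 10v - 9 = (v^3 - 3v + 2) + (-2v^2 + 13v - 11)
  v^3 - 3v + 2 = (-(1/2)v - 13/4)(-2v^2 + 13v - 11) + ((135/4)v - 135/4)
  -2v^2 + 13v - 11 = (-(8/135)v + 44/135)((135/4)v - 135/4) + (0)
Last nonzero remainder: (135/4)v - 135/4. Dividing through by 135/4 gives the monic gcd v - 1.
Cancel v - 1 from numerator and denominator to get the reduced form.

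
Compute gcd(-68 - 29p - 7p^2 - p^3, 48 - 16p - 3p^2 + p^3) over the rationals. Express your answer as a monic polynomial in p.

4 + p

Euclidean algorithm in ℚ[p]:
  -p^3 - 7p^2 - 29p - 68 = (-1)(p^3 - 3p^2 - 16p + 48) + (-10p^2 - 45p - 20)
  p^3 - 3p^2 - 16p + 48 = (-(1/10)p + 3/4)(-10p^2 - 45p - 20) + ((63/4)p + 63)
  -10p^2 - 45p - 20 = (-(40/63)p - 20/63)((63/4)p + 63) + (0)
Last nonzero remainder: (63/4)p + 63. Dividing through by 63/4 gives the monic gcd p + 4.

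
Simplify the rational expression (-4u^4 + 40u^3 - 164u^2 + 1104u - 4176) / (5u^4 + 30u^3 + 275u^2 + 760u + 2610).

(-4u^2 + 48u - 144)/(5u^2 + 20u + 90)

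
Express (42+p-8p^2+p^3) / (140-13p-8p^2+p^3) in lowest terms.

Euclidean algorithm in ℚ[p]:
  p^3-8p^2+p+42 = (p^3-8p^2-13p+140) + (14p-98)
  p^3-8p^2-13p+140 = ((1/14)p^2-(1/14)p-10/7)(14p-98) + (0)
Last nonzero remainder: 14p-98. Dividing through by 14 gives the monic gcd p-7.
Cancel p-7 from numerator and denominator to get the reduced form.

(-6-p+p^2)/(-20-p+p^2)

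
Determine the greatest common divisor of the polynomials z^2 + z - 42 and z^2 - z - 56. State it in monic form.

z + 7

Euclidean algorithm in ℚ[z]:
  z^2 + z - 42 = (z^2 - z - 56) + (2z + 14)
  z^2 - z - 56 = ((1/2)z - 4)(2z + 14) + (0)
Last nonzero remainder: 2z + 14. Dividing through by 2 gives the monic gcd z + 7.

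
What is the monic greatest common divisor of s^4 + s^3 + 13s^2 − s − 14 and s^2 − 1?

By polynomial division,
  s^4 + s^3 + 13s^2 − s − 14 = (s^2 + s + 14)(s^2 − 1) + (0)
The last nonzero remainder s^2 − 1 is already monic.

s^2 − 1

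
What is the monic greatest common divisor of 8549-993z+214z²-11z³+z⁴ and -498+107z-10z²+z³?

83-4z+z²

Apply the Euclidean algorithm:
  z⁴-11z³+214z²-993z+8549 = (z-1)(z³-10z²+107z-498) + (97z²-388z+8051)
  z³-10z²+107z-498 = ((1/97)z-6/97)(97z²-388z+8051) + (0)
Last nonzero remainder: 97z²-388z+8051. Dividing through by 97 gives the monic gcd z²-4z+83.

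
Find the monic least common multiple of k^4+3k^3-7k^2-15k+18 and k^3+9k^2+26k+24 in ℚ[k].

k^6+9k^5+19k^4-33k^3-128k^2-12k+144

By polynomial division,
  k^4+3k^3-7k^2-15k+18 = (k-6)(k^3+9k^2+26k+24) + (21k^2+117k+162)
  k^3+9k^2+26k+24 = ((1/21)k+8/49)(21k^2+117k+162) + (-(40/49)k-120/49)
  21k^2+117k+162 = (-(1029/40)k-1323/20)(-(40/49)k-120/49) + (0)
Last nonzero remainder: -(40/49)k-120/49. Dividing through by -40/49 gives the monic gcd k+3.
Then lcm(f, g) = f·g / gcd(f, g); expanding and making the result monic gives the answer.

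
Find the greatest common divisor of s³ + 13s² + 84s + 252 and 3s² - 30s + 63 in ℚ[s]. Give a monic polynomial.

1

Euclidean algorithm in ℚ[s]:
  s³ + 13s² + 84s + 252 = ((1/3)s + 23/3)(3s² - 30s + 63) + (293s - 231)
  3s² - 30s + 63 = ((3/293)s - 8097/85849)(293s - 231) + (3538080/85849)
  293s - 231 = ((25153757/3538080)s - 944339/168480)(3538080/85849) + (0)
The last nonzero remainder is the constant 3538080/85849, so the polynomials are coprime and gcd = 1.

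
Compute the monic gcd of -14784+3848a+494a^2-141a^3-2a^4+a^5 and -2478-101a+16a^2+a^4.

-42-a+a^2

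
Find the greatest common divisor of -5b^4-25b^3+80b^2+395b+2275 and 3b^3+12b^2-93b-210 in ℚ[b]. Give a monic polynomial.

b^2+2b-35

Euclidean algorithm in ℚ[b]:
  -5b^4-25b^3+80b^2+395b+2275 = (-(5/3)b-5/3)(3b^3+12b^2-93b-210) + (-55b^2-110b+1925)
  3b^3+12b^2-93b-210 = (-(3/55)b-6/55)(-55b^2-110b+1925) + (0)
Last nonzero remainder: -55b^2-110b+1925. Dividing through by -55 gives the monic gcd b^2+2b-35.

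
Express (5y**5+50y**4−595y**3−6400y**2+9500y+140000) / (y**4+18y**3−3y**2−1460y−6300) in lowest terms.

By polynomial division,
  5y**5+50y**4−595y**3−6400y**2+9500y+140000 = (5y−40)(y**4+18y**3−3y**2−1460y−6300) + (140y**3+780y**2−17400y−112000)
  y**4+18y**3−3y**2−1460y−6300 = ((1/140)y+87/980)(140y**3+780y**2−17400y−112000) + ((2550/49)y**2+(43350/49)y+25500/7)
  140y**3+780y**2−17400y−112000 = ((686/255)y−1568/51)((2550/49)y**2+(43350/49)y+25500/7) + (0)
Last nonzero remainder: (2550/49)y**2+(43350/49)y+25500/7. Dividing through by 2550/49 gives the monic gcd y**2+17y+70.
Cancel y**2+17y+70 from numerator and denominator to get the reduced form.

(5y**3−35y**2−350y+2000)/(y**2+y−90)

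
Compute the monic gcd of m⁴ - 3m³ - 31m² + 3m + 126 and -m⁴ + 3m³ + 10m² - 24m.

Repeated division with remainder:
  m⁴ - 3m³ - 31m² + 3m + 126 = (-1)(-m⁴ + 3m³ + 10m² - 24m) + (-21m² - 21m + 126)
  -m⁴ + 3m³ + 10m² - 24m = ((1/21)m² - (4/21)m)(-21m² - 21m + 126) + (0)
Last nonzero remainder: -21m² - 21m + 126. Dividing through by -21 gives the monic gcd m² + m - 6.

m² + m - 6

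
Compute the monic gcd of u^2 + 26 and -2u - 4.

1

Euclidean algorithm in ℚ[u]:
  u^2 + 26 = (-(1/2)u + 1)(-2u - 4) + (30)
  -2u - 4 = (-(1/15)u - 2/15)(30) + (0)
The last nonzero remainder is the constant 30, so the polynomials are coprime and gcd = 1.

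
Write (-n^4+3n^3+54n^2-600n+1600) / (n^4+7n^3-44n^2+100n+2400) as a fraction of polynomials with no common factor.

(-n+4)/(n+6)

Repeated division with remainder:
  -n^4+3n^3+54n^2-600n+1600 = (-1)(n^4+7n^3-44n^2+100n+2400) + (10n^3+10n^2-500n+4000)
  n^4+7n^3-44n^2+100n+2400 = ((1/10)n+3/5)(10n^3+10n^2-500n+4000) + (0)
Last nonzero remainder: 10n^3+10n^2-500n+4000. Dividing through by 10 gives the monic gcd n^3+n^2-50n+400.
Cancel n^3+n^2-50n+400 from numerator and denominator to get the reduced form.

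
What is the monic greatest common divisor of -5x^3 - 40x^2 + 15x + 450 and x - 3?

Euclidean algorithm in ℚ[x]:
  -5x^3 - 40x^2 + 15x + 450 = (-5x^2 - 55x - 150)(x - 3) + (0)
The last nonzero remainder x - 3 is already monic.

x - 3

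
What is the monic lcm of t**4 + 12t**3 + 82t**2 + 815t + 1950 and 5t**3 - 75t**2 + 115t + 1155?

By polynomial division,
  t**4 + 12t**3 + 82t**2 + 815t + 1950 = ((1/5)t + 27/5)(5t**3 - 75t**2 + 115t + 1155) + (464t**2 - 37t - 4287)
  5t**3 - 75t**2 + 115t + 1155 = ((5/464)t - 34615/215296)(464t**2 - 37t - 4287) + ((33424125/215296)t + 100272375/215296)
  464t**2 - 37t - 4287 = ((99897344/33424125)t - 307657984/33424125)((33424125/215296)t + 100272375/215296) + (0)
Last nonzero remainder: (33424125/215296)t + 100272375/215296. Dividing through by 33424125/215296 gives the monic gcd t + 3.
Then lcm(f, g) = f·g / gcd(f, g); expanding and making the result monic gives the answer.

t**6 - 6t**5 - 57t**4 + 263t**3 - 6406t**2 + 27655t + 150150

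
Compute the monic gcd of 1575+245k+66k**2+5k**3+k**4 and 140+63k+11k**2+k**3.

Euclidean algorithm in ℚ[k]:
  k**4+5k**3+66k**2+245k+1575 = (k-6)(k**3+11k**2+63k+140) + (69k**2+483k+2415)
  k**3+11k**2+63k+140 = ((1/69)k+4/69)(69k**2+483k+2415) + (0)
Last nonzero remainder: 69k**2+483k+2415. Dividing through by 69 gives the monic gcd k**2+7k+35.

35+7k+k**2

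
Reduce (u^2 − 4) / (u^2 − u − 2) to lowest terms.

(u + 2)/(u + 1)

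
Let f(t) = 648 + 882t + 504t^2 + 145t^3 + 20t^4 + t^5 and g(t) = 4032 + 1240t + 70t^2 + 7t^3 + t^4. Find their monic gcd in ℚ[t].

By polynomial division,
  t^5 + 20t^4 + 145t^3 + 504t^2 + 882t + 648 = (t + 13)(t^4 + 7t^3 + 70t^2 + 1240t + 4032) + (-16t^3 - 1646t^2 - 19270t - 51768)
  t^4 + 7t^3 + 70t^2 + 1240t + 4032 = (-(1/16)t + 767/128)(-16t^3 - 1646t^2 - 19270t - 51768) + ((558641/64)t^2 + (7262333/64)t + 5027769/16)
  -16t^3 - 1646t^2 - 19270t - 51768 = (-(1024/558641)t - 92032/558641)((558641/64)t^2 + (7262333/64)t + 5027769/16) + (0)
Last nonzero remainder: (558641/64)t^2 + (7262333/64)t + 5027769/16. Dividing through by 558641/64 gives the monic gcd t^2 + 13t + 36.

36 + 13t + t^2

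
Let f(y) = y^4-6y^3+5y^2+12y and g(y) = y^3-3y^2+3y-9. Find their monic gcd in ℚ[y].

Apply the Euclidean algorithm:
  y^4-6y^3+5y^2+12y = (y-3)(y^3-3y^2+3y-9) + (-7y^2+30y-27)
  y^3-3y^2+3y-9 = (-(1/7)y-9/49)(-7y^2+30y-27) + ((228/49)y-684/49)
  -7y^2+30y-27 = (-(343/228)y+147/76)((228/49)y-684/49) + (0)
Last nonzero remainder: (228/49)y-684/49. Dividing through by 228/49 gives the monic gcd y-3.

y-3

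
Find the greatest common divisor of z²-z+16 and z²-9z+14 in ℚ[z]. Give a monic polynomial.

1

Euclidean algorithm in ℚ[z]:
  z²-z+16 = (z²-9z+14) + (8z+2)
  z²-9z+14 = ((1/8)z-37/32)(8z+2) + (261/16)
  8z+2 = ((128/261)z+32/261)(261/16) + (0)
The last nonzero remainder is the constant 261/16, so the polynomials are coprime and gcd = 1.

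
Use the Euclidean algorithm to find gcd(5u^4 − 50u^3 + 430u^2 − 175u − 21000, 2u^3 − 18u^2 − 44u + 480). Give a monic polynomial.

Euclidean algorithm in ℚ[u]:
  5u^4 − 50u^3 + 430u^2 − 175u − 21000 = ((5/2)u − 5/2)(2u^3 − 18u^2 − 44u + 480) + (495u^2 − 1485u − 19800)
  2u^3 − 18u^2 − 44u + 480 = ((2/495)u − 4/165)(495u^2 − 1485u − 19800) + (0)
Last nonzero remainder: 495u^2 − 1485u − 19800. Dividing through by 495 gives the monic gcd u^2 − 3u − 40.

u^2 − 3u − 40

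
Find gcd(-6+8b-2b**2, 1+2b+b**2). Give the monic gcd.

1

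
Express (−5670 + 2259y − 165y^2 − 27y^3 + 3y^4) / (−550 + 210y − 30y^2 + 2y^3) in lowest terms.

(1134 − 225y − 12y^2 + 3y^3)/(110 − 20y + 2y^2)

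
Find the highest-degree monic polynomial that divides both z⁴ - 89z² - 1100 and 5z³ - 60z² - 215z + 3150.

Euclidean algorithm in ℚ[z]:
  z⁴ - 89z² - 1100 = ((1/5)z + 12/5)(5z³ - 60z² - 215z + 3150) + (98z² - 114z - 8660)
  5z³ - 60z² - 215z + 3150 = ((5/98)z - 2655/4802)(98z² - 114z - 8660) + ((393300/2401)z - 3933000/2401)
  98z² - 114z - 8660 = ((117649/196650)z + 1039633/196650)((393300/2401)z - 3933000/2401) + (0)
Last nonzero remainder: (393300/2401)z - 3933000/2401. Dividing through by 393300/2401 gives the monic gcd z - 10.

z - 10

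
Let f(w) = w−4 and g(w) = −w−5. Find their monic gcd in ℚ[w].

1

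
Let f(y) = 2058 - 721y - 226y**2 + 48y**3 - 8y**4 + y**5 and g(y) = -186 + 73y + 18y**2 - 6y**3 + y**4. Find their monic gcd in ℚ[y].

-6 + y + y**2

Euclidean algorithm in ℚ[y]:
  y**5 - 8y**4 + 48y**3 - 226y**2 - 721y + 2058 = (y - 2)(y**4 - 6y**3 + 18y**2 + 73y - 186) + (18y**3 - 263y**2 - 389y + 1686)
  y**4 - 6y**3 + 18y**2 + 73y - 186 = ((1/18)y + 155/324)(18y**3 - 263y**2 - 389y + 1686) + ((53599/324)y**2 + (53599/324)y - 53599/54)
  18y**3 - 263y**2 - 389y + 1686 = ((5832/53599)y - 91044/53599)((53599/324)y**2 + (53599/324)y - 53599/54) + (0)
Last nonzero remainder: (53599/324)y**2 + (53599/324)y - 53599/54. Dividing through by 53599/324 gives the monic gcd y**2 + y - 6.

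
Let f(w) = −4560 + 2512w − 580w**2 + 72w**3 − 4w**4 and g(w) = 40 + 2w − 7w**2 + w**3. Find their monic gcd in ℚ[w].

Apply the Euclidean algorithm:
  −4w**4 + 72w**3 − 580w**2 + 2512w − 4560 = (−4w + 44)(w**3 − 7w**2 + 2w + 40) + (−264w**2 + 2584w − 6320)
  w**3 − 7w**2 + 2w + 40 = (−(1/264)w − 23/2178)(−264w**2 + 2584w − 6320) + ((5824/1089)w − 29120/1089)
  −264w**2 + 2584w − 6320 = (−(35937/728)w + 86031/364)((5824/1089)w − 29120/1089) + (0)
Last nonzero remainder: (5824/1089)w − 29120/1089. Dividing through by 5824/1089 gives the monic gcd w − 5.

−5 + w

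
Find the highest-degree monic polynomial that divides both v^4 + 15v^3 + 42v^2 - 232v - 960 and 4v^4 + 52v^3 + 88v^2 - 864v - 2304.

By polynomial division,
  v^4 + 15v^3 + 42v^2 - 232v - 960 = (1/4)(4v^4 + 52v^3 + 88v^2 - 864v - 2304) + (2v^3 + 20v^2 - 16v - 384)
  4v^4 + 52v^3 + 88v^2 - 864v - 2304 = (2v + 6)(2v^3 + 20v^2 - 16v - 384) + (0)
Last nonzero remainder: 2v^3 + 20v^2 - 16v - 384. Dividing through by 2 gives the monic gcd v^3 + 10v^2 - 8v - 192.

v^3 + 10v^2 - 8v - 192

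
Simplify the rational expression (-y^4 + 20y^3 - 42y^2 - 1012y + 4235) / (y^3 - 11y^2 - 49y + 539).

Euclidean algorithm in ℚ[y]:
  -y^4 + 20y^3 - 42y^2 - 1012y + 4235 = (-y + 9)(y^3 - 11y^2 - 49y + 539) + (8y^2 - 32y - 616)
  y^3 - 11y^2 - 49y + 539 = ((1/8)y - 7/8)(8y^2 - 32y - 616) + (0)
Last nonzero remainder: 8y^2 - 32y - 616. Dividing through by 8 gives the monic gcd y^2 - 4y - 77.
Cancel y^2 - 4y - 77 from numerator and denominator to get the reduced form.

(-y^2 + 16y - 55)/(y - 7)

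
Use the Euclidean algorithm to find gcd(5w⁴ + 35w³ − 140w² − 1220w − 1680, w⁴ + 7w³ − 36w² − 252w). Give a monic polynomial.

w² + w − 42

Repeated division with remainder:
  5w⁴ + 35w³ − 140w² − 1220w − 1680 = (5)(w⁴ + 7w³ − 36w² − 252w) + (40w² + 40w − 1680)
  w⁴ + 7w³ − 36w² − 252w = ((1/40)w² + (3/20)w)(40w² + 40w − 1680) + (0)
Last nonzero remainder: 40w² + 40w − 1680. Dividing through by 40 gives the monic gcd w² + w − 42.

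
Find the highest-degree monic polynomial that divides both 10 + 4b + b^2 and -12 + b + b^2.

1

Repeated division with remainder:
  b^2 + 4b + 10 = (b^2 + b - 12) + (3b + 22)
  b^2 + b - 12 = ((1/3)b - 19/9)(3b + 22) + (310/9)
  3b + 22 = ((27/310)b + 99/155)(310/9) + (0)
The last nonzero remainder is the constant 310/9, so the polynomials are coprime and gcd = 1.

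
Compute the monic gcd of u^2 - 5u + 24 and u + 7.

1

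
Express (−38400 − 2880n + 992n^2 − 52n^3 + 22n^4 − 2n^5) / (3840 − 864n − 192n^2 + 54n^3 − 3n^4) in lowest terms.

(120 + 6n + 2n^2)/(−12 + 3n)

Euclidean algorithm in ℚ[n]:
  −2n^5 + 22n^4 − 52n^3 + 992n^2 − 2880n − 38400 = ((2/3)n + 14/3)(−3n^4 + 54n^3 − 192n^2 − 864n + 3840) + (−176n^3 + 2464n^2 − 1408n − 56320)
  −3n^4 + 54n^3 − 192n^2 − 864n + 3840 = ((3/176)n − 3/44)(−176n^3 + 2464n^2 − 1408n − 56320) + (0)
Last nonzero remainder: −176n^3 + 2464n^2 − 1408n − 56320. Dividing through by −176 gives the monic gcd n^3 − 14n^2 + 8n + 320.
Cancel n^3 − 14n^2 + 8n + 320 from numerator and denominator to get the reduced form.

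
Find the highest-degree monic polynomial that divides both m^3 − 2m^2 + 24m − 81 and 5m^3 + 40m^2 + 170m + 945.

m^2 + m + 27

Euclidean algorithm in ℚ[m]:
  m^3 − 2m^2 + 24m − 81 = (1/5)(5m^3 + 40m^2 + 170m + 945) + (−10m^2 − 10m − 270)
  5m^3 + 40m^2 + 170m + 945 = (−(1/2)m − 7/2)(−10m^2 − 10m − 270) + (0)
Last nonzero remainder: −10m^2 − 10m − 270. Dividing through by −10 gives the monic gcd m^2 + m + 27.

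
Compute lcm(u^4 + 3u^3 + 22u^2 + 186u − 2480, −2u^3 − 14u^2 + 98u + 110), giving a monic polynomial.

u^6 + 15u^5 + 69u^4 + 483u^3 − 6u^2 − 27714u − 27280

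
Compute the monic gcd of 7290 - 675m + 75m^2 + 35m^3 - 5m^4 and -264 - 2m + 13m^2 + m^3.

6 + m

Euclidean algorithm in ℚ[m]:
  -5m^4 + 35m^3 + 75m^2 - 675m + 7290 = (-5m + 100)(m^3 + 13m^2 - 2m - 264) + (-1235m^2 - 1795m + 33690)
  m^3 + 13m^2 - 2m - 264 = (-(1/1235)m - 2852/305045)(-1235m^2 - 1795m + 33690) + ((518400/61009)m + 3110400/61009)
  -1235m^2 - 1795m + 33690 = (-(15069223/103680)m + 68513107/103680)((518400/61009)m + 3110400/61009) + (0)
Last nonzero remainder: (518400/61009)m + 3110400/61009. Dividing through by 518400/61009 gives the monic gcd m + 6.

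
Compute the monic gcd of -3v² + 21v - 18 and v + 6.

Apply the Euclidean algorithm:
  -3v² + 21v - 18 = (-3v + 39)(v + 6) + (-252)
  v + 6 = (-(1/252)v - 1/42)(-252) + (0)
The last nonzero remainder is the constant -252, so the polynomials are coprime and gcd = 1.

1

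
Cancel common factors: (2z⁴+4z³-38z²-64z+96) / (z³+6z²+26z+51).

(2z³-2z²-32z+32)/(z²+3z+17)

Euclidean algorithm in ℚ[z]:
  2z⁴+4z³-38z²-64z+96 = (2z-8)(z³+6z²+26z+51) + (-42z²+42z+504)
  z³+6z²+26z+51 = (-(1/42)z-1/6)(-42z²+42z+504) + (45z+135)
  -42z²+42z+504 = (-(14/15)z+56/15)(45z+135) + (0)
Last nonzero remainder: 45z+135. Dividing through by 45 gives the monic gcd z+3.
Cancel z+3 from numerator and denominator to get the reduced form.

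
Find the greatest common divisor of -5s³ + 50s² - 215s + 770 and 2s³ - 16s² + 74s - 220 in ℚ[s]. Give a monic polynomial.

s² - 3s + 22

By polynomial division,
  -5s³ + 50s² - 215s + 770 = (-5/2)(2s³ - 16s² + 74s - 220) + (10s² - 30s + 220)
  2s³ - 16s² + 74s - 220 = ((1/5)s - 1)(10s² - 30s + 220) + (0)
Last nonzero remainder: 10s² - 30s + 220. Dividing through by 10 gives the monic gcd s² - 3s + 22.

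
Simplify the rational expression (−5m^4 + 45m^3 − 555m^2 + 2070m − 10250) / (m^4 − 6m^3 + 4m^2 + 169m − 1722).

(−5m^2 + 20m − 250)/(m^2 − m − 42)

Apply the Euclidean algorithm:
  −5m^4 + 45m^3 − 555m^2 + 2070m − 10250 = (−5)(m^4 − 6m^3 + 4m^2 + 169m − 1722) + (15m^3 − 535m^2 + 2915m − 18860)
  m^4 − 6m^3 + 4m^2 + 169m − 1722 = ((1/15)m + 89/45)(15m^3 − 535m^2 + 2915m − 18860) + ((7810/9)m^2 − (39050/9)m + 320210/9)
  15m^3 − 535m^2 + 2915m − 18860 = ((27/1562)m − 414/781)((7810/9)m^2 − (39050/9)m + 320210/9) + (0)
Last nonzero remainder: (7810/9)m^2 − (39050/9)m + 320210/9. Dividing through by 7810/9 gives the monic gcd m^2 − 5m + 41.
Cancel m^2 − 5m + 41 from numerator and denominator to get the reduced form.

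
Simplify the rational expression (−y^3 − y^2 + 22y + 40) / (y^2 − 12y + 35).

(−y^2 − 6y − 8)/(y − 7)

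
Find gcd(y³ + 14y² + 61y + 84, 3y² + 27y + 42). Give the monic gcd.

y + 7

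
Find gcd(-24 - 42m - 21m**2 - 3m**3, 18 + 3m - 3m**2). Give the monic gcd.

2 + m

By polynomial division,
  -3m**3 - 21m**2 - 42m - 24 = (m + 8)(-3m**2 + 3m + 18) + (-84m - 168)
  -3m**2 + 3m + 18 = ((1/28)m - 3/28)(-84m - 168) + (0)
Last nonzero remainder: -84m - 168. Dividing through by -84 gives the monic gcd m + 2.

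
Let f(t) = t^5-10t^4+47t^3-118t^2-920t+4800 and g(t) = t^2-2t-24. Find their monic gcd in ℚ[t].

Euclidean algorithm in ℚ[t]:
  t^5-10t^4+47t^3-118t^2-920t+4800 = (t^3-8t^2+55t-200)(t^2-2t-24) + (0)
The last nonzero remainder t^2-2t-24 is already monic.

t^2-2t-24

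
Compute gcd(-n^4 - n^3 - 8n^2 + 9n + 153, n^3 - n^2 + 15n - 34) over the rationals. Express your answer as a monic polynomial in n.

n^2 + n + 17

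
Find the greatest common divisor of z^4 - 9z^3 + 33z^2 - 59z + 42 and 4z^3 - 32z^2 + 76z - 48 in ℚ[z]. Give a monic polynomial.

z - 3

Repeated division with remainder:
  z^4 - 9z^3 + 33z^2 - 59z + 42 = ((1/4)z - 1/4)(4z^3 - 32z^2 + 76z - 48) + (6z^2 - 28z + 30)
  4z^3 - 32z^2 + 76z - 48 = ((2/3)z - 20/9)(6z^2 - 28z + 30) + (-(56/9)z + 56/3)
  6z^2 - 28z + 30 = (-(27/28)z + 45/28)(-(56/9)z + 56/3) + (0)
Last nonzero remainder: -(56/9)z + 56/3. Dividing through by -56/9 gives the monic gcd z - 3.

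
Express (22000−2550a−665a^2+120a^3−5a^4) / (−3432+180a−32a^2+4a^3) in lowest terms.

(−2000+50a+65a^2−5a^3)/(312+12a+4a^2)

Apply the Euclidean algorithm:
  −5a^4+120a^3−665a^2−2550a+22000 = (−(5/4)a+20)(4a^3−32a^2+180a−3432) + (200a^2−10440a+90640)
  4a^3−32a^2+180a−3432 = ((1/50)a+221/250)(200a^2−10440a+90640) + ((189904/25)a−2088944/25)
  200a^2−10440a+90640 = ((625/23738)a−12875/11869)((189904/25)a−2088944/25) + (0)
Last nonzero remainder: (189904/25)a−2088944/25. Dividing through by 189904/25 gives the monic gcd a−11.
Cancel a−11 from numerator and denominator to get the reduced form.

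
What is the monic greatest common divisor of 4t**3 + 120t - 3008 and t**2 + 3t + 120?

1

Euclidean algorithm in ℚ[t]:
  4t**3 + 120t - 3008 = (4t - 12)(t**2 + 3t + 120) + (-324t - 1568)
  t**2 + 3t + 120 = (-(1/324)t + 149/26244)(-324t - 1568) + (845728/6561)
  -324t - 1568 = (-(531441/211432)t - 321489/26429)(845728/6561) + (0)
The last nonzero remainder is the constant 845728/6561, so the polynomials are coprime and gcd = 1.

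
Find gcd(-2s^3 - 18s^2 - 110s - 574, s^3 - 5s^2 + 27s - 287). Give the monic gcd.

Repeated division with remainder:
  -2s^3 - 18s^2 - 110s - 574 = (-2)(s^3 - 5s^2 + 27s - 287) + (-28s^2 - 56s - 1148)
  s^3 - 5s^2 + 27s - 287 = (-(1/28)s + 1/4)(-28s^2 - 56s - 1148) + (0)
Last nonzero remainder: -28s^2 - 56s - 1148. Dividing through by -28 gives the monic gcd s^2 + 2s + 41.

s^2 + 2s + 41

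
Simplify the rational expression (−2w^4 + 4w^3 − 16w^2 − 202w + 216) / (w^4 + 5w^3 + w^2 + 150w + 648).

Repeated division with remainder:
  −2w^4 + 4w^3 − 16w^2 − 202w + 216 = (−2)(w^4 + 5w^3 + w^2 + 150w + 648) + (14w^3 − 14w^2 + 98w + 1512)
  w^4 + 5w^3 + w^2 + 150w + 648 = ((1/14)w + 3/7)(14w^3 − 14w^2 + 98w + 1512) + (0)
Last nonzero remainder: 14w^3 − 14w^2 + 98w + 1512. Dividing through by 14 gives the monic gcd w^3 − w^2 + 7w + 108.
Cancel w^3 − w^2 + 7w + 108 from numerator and denominator to get the reduced form.

(−2w + 2)/(w + 6)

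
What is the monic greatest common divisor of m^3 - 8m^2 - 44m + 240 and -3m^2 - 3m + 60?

m - 4

By polynomial division,
  m^3 - 8m^2 - 44m + 240 = (-(1/3)m + 3)(-3m^2 - 3m + 60) + (-15m + 60)
  -3m^2 - 3m + 60 = ((1/5)m + 1)(-15m + 60) + (0)
Last nonzero remainder: -15m + 60. Dividing through by -15 gives the monic gcd m - 4.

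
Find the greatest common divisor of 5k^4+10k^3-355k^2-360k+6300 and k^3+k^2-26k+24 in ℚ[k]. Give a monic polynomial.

k+6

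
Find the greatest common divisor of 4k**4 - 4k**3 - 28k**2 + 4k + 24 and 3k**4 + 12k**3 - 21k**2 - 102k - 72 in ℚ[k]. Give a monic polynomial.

By polynomial division,
  4k**4 - 4k**3 - 28k**2 + 4k + 24 = (4/3)(3k**4 + 12k**3 - 21k**2 - 102k - 72) + (-20k**3 + 140k + 120)
  3k**4 + 12k**3 - 21k**2 - 102k - 72 = (-(3/20)k - 3/5)(-20k**3 + 140k + 120) + (0)
Last nonzero remainder: -20k**3 + 140k + 120. Dividing through by -20 gives the monic gcd k**3 - 7k - 6.

k**3 - 7k - 6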